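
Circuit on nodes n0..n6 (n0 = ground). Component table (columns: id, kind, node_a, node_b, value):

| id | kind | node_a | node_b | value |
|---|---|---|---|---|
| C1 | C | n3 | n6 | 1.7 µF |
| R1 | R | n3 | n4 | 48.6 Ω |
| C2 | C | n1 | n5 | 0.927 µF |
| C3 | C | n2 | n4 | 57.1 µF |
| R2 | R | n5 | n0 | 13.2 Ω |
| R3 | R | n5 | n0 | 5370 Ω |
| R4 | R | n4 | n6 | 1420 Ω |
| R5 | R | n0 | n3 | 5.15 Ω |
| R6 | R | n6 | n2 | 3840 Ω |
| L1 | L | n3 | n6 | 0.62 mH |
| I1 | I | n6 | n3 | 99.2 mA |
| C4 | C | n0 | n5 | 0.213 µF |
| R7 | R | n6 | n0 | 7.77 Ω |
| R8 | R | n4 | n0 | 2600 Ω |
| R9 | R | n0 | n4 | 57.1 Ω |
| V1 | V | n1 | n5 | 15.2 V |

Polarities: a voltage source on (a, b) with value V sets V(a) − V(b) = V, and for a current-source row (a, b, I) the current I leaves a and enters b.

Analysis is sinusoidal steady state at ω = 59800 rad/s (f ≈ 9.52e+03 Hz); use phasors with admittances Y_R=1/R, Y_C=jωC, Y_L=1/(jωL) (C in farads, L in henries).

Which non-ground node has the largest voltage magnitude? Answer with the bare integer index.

1

Apply KCL at each of the 6 non-ground nodes and solve the resulting linear system.
Node n1: branches {C2, V1} → V_1 = 15.20+0.000j
Node n2: branches {C3, R6} → V_2 = 0.1244-0.1167j
Node n3: branches {C1, R1, R5, L1, I1} → V_3 = 0.2573-0.2417j
Node n4: branches {R1, C3, R4, R8, R9} → V_4 = 0.1243-0.1168j
Node n5: branches {C2, R2, R3, C4, V1} → V_5 = 0.000+0.000j
Node n6: branches {C1, R4, R6, L1, I1, R7} → V_6 = -0.4055+0.3809j
Source currents: i(V1)=0.000-0.8426j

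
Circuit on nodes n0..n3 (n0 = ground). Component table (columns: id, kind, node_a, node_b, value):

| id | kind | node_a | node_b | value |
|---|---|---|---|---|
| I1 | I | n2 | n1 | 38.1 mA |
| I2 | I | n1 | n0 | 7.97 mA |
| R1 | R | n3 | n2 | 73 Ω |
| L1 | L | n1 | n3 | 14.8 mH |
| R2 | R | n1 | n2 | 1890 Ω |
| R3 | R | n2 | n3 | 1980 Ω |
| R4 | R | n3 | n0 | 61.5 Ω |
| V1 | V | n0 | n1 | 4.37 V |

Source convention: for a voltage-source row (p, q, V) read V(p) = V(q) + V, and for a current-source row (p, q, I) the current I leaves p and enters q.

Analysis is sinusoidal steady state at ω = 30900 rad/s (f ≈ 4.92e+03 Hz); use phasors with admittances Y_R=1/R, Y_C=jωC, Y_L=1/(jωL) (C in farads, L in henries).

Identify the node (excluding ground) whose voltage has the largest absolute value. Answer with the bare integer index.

2

Element admittances at ω=30900 rad/s:
  I1: injects 0.0381 A into n1 (from n2)
  I2: injects 0.00797 A into n0 (from n1)
  Y(R1) = 0.01370+0.000j S between n3,n2
  Y(L1) = 0.000-0.002187j S between n1,n3
  Y(R2) = 0.0005291+0.000j S between n1,n2
  Y(R3) = 0.0005051+0.000j S between n2,n3
  Y(R4) = 0.01626+0.000j S between n3,n0
  V1: constraint V(n0)−V(n1) = 4.37
Assemble and solve the 4×4 MNA system:
  V(n1)=-4.370+0.000j  V(n2)=-5.016+0.2530j  V(n3)=-2.357+0.2624j
  i(V1)=-0.03036+0.004267j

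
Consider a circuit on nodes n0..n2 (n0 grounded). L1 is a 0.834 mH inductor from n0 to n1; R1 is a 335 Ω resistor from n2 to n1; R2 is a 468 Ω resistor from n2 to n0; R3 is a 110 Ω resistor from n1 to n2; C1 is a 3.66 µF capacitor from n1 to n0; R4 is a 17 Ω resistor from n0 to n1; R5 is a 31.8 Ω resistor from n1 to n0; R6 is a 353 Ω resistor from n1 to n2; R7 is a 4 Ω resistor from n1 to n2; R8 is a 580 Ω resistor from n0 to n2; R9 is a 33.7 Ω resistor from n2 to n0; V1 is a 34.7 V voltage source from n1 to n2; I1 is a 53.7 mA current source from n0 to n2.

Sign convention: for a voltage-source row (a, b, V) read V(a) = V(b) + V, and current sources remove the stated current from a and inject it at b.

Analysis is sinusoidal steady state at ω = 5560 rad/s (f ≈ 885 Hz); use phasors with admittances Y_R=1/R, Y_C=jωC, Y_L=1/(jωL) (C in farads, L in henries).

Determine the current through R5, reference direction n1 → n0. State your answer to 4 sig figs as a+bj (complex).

0.08863+0.1398j A

Element admittances at ω=5560 rad/s:
  Y(L1) = 0.000-0.2157j S between n0,n1
  Y(R1) = 0.002985+0.000j S between n2,n1
  Y(R2) = 0.002137+0.000j S between n2,n0
  Y(R3) = 0.009091+0.000j S between n1,n2
  Y(C1) = 0.000+0.02035j S between n1,n0
  Y(R4) = 0.05882+0.000j S between n0,n1
  Y(R5) = 0.03145+0.000j S between n1,n0
  Y(R6) = 0.002833+0.000j S between n1,n2
  Y(R7) = 0.2500+0.000j S between n1,n2
  Y(R8) = 0.001724+0.000j S between n0,n2
  Y(R9) = 0.02967+0.000j S between n2,n0
  V1: constraint V(n1)−V(n2) = 34.7
  I1: injects 0.0537 A into n2 (from n0)
Assemble and solve the 3×3 MNA system:
  V(n1)=2.819+4.446j  V(n2)=-31.88+4.446j
  i(V1)=-10.32+0.1491j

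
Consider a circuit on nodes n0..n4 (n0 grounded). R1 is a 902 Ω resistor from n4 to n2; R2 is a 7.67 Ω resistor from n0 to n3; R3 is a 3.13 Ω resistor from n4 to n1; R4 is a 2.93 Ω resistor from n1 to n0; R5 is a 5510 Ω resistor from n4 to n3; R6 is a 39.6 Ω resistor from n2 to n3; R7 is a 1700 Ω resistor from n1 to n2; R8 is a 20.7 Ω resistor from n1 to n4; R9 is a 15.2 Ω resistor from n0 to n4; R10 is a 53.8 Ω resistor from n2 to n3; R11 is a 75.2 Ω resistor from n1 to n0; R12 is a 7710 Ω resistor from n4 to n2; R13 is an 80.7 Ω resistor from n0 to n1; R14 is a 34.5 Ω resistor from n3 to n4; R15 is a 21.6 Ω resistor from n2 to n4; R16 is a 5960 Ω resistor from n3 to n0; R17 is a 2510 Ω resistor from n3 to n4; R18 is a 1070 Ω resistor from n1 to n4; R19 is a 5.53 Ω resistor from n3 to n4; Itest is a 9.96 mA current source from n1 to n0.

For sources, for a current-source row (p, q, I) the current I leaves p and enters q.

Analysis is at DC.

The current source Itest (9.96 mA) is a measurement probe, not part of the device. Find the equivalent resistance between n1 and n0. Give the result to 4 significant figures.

MNA unknowns: 4 node voltages V₁..V_4
R1: Y=0.001109 on G[4,2]
R2: Y=0.1304 on G[0,3]
R3: Y=0.3195 on G[4,1]
R4: Y=0.3413 on G[1,0]
R5: Y=0.0001815 on G[4,3]
R6: Y=0.02525 on G[2,3]
R7: Y=0.0005882 on G[1,2]
R8: Y=0.04831 on G[1,4]
R9: Y=0.06579 on G[0,4]
R10: Y=0.01859 on G[2,3]
R11: Y=0.01330 on G[1,0]
R12: Y=0.0001297 on G[4,2]
R13: Y=0.01239 on G[0,1]
R14: Y=0.02899 on G[3,4]
R15: Y=0.04630 on G[2,4]
R16: Y=0.0001678 on G[3,0]
R17: Y=0.0003984 on G[3,4]
R18: Y=0.0009346 on G[1,4]
R19: Y=0.1808 on G[3,4]
Itest: z[1]−=0.00996, z[0]+=0.00996
solve → V1=-0.02104, V2=-0.01246, V3=-0.009608, V4=-0.01498

R_eq = 2.112 Ω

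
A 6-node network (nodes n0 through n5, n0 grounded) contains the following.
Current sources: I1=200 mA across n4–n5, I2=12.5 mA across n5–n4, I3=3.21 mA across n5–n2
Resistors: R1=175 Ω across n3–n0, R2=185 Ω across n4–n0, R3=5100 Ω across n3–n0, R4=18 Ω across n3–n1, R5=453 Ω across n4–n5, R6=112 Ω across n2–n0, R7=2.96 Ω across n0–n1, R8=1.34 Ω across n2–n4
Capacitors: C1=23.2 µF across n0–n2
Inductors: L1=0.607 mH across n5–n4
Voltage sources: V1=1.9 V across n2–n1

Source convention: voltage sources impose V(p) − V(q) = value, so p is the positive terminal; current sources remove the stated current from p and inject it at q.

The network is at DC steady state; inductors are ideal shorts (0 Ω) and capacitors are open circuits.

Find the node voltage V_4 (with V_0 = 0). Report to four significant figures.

Apply KCL at each of the 5 non-ground nodes and solve the resulting linear system.
Node n1: branches {R4, R7, V1} → V_1 = -0.07591
Node n2: branches {C1, R6, R8, I3, V1} → V_2 = 1.824
Node n3: branches {R1, R3, R4} → V_3 = -0.06862
Node n4: branches {I1, R2, I2, R5, L1, R8} → V_4 = 1.807
Node n5: branches {I1, I2, R5, L1, I3} → V_5 = 1.807
Source currents: i(L1)=0.1843, i(V1)=-0.02605

1.807 V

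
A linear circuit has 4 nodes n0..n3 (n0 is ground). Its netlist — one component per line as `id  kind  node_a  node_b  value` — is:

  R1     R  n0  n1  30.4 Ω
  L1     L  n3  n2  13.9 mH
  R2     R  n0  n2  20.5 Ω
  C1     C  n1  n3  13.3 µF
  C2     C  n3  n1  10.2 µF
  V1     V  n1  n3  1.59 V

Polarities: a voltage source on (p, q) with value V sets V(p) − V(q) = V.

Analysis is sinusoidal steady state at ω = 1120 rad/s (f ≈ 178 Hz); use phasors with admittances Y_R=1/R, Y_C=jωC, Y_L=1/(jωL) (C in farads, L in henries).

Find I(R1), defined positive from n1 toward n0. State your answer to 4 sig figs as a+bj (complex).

MNA unknowns: 3 node voltages V₁..V_3 plus 1 source current (V1)
R1: Y=0.03289+0.000j on G[0,1]
L1: Y=0.000-0.06423j on G[3,2]
R2: Y=0.04878+0.000j on G[0,2]
C1: Y=0.000+0.01490j on G[1,3]
C2: Y=0.000+0.01142j on G[3,1]
V1: row V1−V3=1.59, i_V1 at 1,3
solve → V1=0.8684-0.2656j, V2=-0.5856+0.1791j, V3=-0.7216-0.2656j
aux → i_V1=-0.02857-0.03311j

0.02857-0.008737j A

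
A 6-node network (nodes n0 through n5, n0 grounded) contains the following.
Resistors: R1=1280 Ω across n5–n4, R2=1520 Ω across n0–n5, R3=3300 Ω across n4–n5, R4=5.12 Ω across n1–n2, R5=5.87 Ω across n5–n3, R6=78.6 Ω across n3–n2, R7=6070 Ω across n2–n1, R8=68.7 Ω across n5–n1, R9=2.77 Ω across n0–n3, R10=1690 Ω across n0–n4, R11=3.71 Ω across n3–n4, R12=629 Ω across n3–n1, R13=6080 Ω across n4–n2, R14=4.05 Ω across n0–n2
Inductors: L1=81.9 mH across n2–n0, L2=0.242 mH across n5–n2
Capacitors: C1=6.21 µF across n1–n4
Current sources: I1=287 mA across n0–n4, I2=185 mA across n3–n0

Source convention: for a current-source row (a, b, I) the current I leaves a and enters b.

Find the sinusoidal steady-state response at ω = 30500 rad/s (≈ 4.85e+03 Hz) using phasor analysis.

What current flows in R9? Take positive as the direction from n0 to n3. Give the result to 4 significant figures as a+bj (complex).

-0.04076+0.02590j A

Apply KCL at each of the 5 non-ground nodes and solve the resulting linear system.
Node n1: branches {R4, R7, R8, C1, R12} → V_1 = 0.6604+0.2621j
Node n2: branches {R4, L1, R6, R7, L2, R13, R14} → V_2 = 0.2451+0.1059j
Node n3: branches {R5, R6, R9, R11, R12, I2} → V_3 = 0.1129-0.07173j
Node n4: branches {R1, R3, R10, R11, C1, R13, I1} → V_4 = 0.8472-0.2017j
Node n5: branches {R1, R2, R3, R5, R8, L2} → V_5 = 0.2613-0.03447j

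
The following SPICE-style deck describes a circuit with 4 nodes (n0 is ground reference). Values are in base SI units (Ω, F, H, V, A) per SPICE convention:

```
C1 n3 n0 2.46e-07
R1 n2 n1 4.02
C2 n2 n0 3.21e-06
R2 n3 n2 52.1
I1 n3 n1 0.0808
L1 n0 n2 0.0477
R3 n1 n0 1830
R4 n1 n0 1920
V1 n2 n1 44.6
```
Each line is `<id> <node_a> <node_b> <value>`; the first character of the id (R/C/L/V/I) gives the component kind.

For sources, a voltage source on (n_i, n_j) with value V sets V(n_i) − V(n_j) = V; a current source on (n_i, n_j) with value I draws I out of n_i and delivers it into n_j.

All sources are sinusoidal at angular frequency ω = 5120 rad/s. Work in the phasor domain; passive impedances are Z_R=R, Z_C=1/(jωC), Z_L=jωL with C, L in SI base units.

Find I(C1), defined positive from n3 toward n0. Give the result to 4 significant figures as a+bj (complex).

0.004061-0.004710j A

Apply KCL at each of the 3 non-ground nodes and solve the resulting linear system.
Node n1: branches {R1, I1, R3, R4, V1} → V_1 = -43.92-3.469j
Node n2: branches {R1, C2, R2, L1, V1} → V_2 = 0.6817-3.469j
Node n3: branches {C1, R2, I1} → V_3 = -3.740-3.224j
Source currents: i(V1)=-11.22-0.003703j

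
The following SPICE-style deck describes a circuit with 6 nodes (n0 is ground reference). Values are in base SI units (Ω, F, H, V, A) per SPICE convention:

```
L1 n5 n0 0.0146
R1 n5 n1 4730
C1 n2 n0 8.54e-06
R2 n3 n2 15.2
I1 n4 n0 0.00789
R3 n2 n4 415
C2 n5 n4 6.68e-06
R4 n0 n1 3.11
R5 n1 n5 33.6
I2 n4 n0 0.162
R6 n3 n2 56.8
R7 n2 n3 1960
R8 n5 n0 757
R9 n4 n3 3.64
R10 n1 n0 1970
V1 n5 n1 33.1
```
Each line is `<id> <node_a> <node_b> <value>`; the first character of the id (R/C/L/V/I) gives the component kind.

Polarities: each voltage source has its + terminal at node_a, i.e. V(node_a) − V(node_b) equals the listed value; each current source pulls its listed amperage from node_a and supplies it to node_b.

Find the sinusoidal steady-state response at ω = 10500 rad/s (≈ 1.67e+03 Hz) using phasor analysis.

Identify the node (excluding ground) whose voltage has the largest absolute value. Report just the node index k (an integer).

MNA unknowns: 5 node voltages V₁..V_5 plus 1 source current (V1)
L1: Y=0.000-0.006523j on G[5,0]
R1: Y=0.0002114+0.000j on G[5,1]
C1: Y=0.000+0.08967j on G[2,0]
R2: Y=0.06579+0.000j on G[3,2]
I1: z[4]−=0.00789, z[0]+=0.00789
R3: Y=0.002410+0.000j on G[2,4]
C2: Y=0.000+0.07014j on G[5,4]
R4: Y=0.3215+0.000j on G[0,1]
R5: Y=0.02976+0.000j on G[1,5]
I2: z[4]−=0.162, z[0]+=0.162
R6: Y=0.01761+0.000j on G[3,2]
R7: Y=0.0005102+0.000j on G[2,3]
R8: Y=0.001321+0.000j on G[5,0]
R9: Y=0.2747+0.000j on G[4,3]
R10: Y=0.0005076+0.000j on G[1,0]
V1: row V5−V1=33.1, i_V1 at 5,1
solve → V1=-2.239-2.176j, V2=10.09-5.849j, V3=16.12+4.548j, V4=17.96+7.723j, V5=30.86-2.176j
aux → i_V1=-1.713-0.7009j

5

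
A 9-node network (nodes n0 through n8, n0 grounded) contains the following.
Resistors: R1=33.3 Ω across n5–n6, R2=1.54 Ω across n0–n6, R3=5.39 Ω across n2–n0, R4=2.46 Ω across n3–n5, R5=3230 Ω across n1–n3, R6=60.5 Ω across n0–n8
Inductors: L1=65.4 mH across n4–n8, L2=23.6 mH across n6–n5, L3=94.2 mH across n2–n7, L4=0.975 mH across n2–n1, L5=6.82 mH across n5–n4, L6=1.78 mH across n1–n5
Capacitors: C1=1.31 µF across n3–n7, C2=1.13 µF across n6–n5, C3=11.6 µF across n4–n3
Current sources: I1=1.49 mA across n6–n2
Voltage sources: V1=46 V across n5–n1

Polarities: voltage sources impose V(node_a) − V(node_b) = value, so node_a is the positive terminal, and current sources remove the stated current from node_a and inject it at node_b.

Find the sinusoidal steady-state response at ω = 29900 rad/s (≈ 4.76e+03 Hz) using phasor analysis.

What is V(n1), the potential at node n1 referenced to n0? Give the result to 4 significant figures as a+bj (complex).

-33.18-40.33j V

Apply KCL at each of the 8 non-ground nodes and solve the resulting linear system.
Node n1: branches {R5, L4, L6, V1} → V_1 = -33.18-40.33j
Node n2: branches {L3, R3, L4, I1} → V_2 = -8.376+4.546j
Node n3: branches {R4, R5, C1, C3} → V_3 = 12.87-40.29j
Node n4: branches {L1, L5, C3} → V_4 = 12.89-40.35j
Node n5: branches {R1, L2, R4, C2, L5, L6, V1} → V_5 = 12.82-40.33j
Node n6: branches {R1, L2, R2, C2, I1} → V_6 = 2.425-1.288j
Node n7: branches {L3, C1} → V_7 = 13.06-40.70j
Node n8: branches {L1, R6} → V_8 = -1.235-0.4371j
Source currents: i(V1)=-1.554+1.715j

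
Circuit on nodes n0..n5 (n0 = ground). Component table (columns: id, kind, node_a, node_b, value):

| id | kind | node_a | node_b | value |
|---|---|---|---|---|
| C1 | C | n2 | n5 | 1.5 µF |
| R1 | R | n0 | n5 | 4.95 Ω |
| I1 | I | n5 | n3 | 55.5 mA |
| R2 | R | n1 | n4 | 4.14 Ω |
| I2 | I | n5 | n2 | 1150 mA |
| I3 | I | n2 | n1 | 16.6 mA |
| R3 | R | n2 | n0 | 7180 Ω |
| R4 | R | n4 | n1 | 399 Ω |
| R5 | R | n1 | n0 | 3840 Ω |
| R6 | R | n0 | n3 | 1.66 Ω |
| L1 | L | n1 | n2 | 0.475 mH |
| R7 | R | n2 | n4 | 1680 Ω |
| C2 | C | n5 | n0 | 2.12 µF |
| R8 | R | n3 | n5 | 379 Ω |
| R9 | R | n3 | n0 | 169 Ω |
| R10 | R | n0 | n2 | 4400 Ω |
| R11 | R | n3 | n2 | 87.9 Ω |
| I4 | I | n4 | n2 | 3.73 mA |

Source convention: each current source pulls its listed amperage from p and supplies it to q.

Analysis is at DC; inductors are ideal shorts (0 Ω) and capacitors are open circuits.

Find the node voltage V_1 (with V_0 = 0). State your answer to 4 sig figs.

97.56 V

MNA unknowns: 5 node voltages V₁..V_5 plus 1 source current (L1)
C1: Y=0.000 on G[2,5]
R1: Y=0.2020 on G[0,5]
I1: z[5]−=0.0555, z[3]+=0.0555
R2: Y=0.2415 on G[1,4]
I2: z[5]−=1.15, z[2]+=1.15
I3: z[2]−=0.0166, z[1]+=0.0166
R3: Y=0.0001393 on G[2,0]
R4: Y=0.002506 on G[4,1]
R5: Y=0.0002604 on G[1,0]
R6: Y=0.6024 on G[0,3]
L1: row V1−V2=0, i_L1 at 1,2
R7: Y=0.0005952 on G[2,4]
C2: Y=0.000 on G[5,0]
R8: Y=0.002639 on G[3,5]
R9: Y=0.005917 on G[3,0]
R10: Y=0.0002273 on G[0,2]
R11: Y=0.01138 on G[3,2]
I4: z[4]−=0.00373, z[2]+=0.00373
solve → V1=97.56, V2=97.56, V3=1.848, V4=97.54, V5=-5.866
aux → i_L1=-0.01253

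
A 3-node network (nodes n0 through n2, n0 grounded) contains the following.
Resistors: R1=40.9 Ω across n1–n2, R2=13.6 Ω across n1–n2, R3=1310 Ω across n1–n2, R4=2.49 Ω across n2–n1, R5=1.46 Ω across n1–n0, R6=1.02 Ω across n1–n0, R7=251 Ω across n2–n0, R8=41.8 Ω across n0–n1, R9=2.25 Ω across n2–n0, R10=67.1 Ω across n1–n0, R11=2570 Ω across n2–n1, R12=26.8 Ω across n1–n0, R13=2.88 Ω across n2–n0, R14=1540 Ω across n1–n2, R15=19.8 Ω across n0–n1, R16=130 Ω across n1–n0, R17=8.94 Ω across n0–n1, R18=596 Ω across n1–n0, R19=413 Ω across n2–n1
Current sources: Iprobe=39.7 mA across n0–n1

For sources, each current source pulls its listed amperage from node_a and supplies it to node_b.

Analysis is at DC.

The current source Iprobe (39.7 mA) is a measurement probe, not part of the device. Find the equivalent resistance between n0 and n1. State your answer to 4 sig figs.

MNA unknowns: 2 node voltages V₁..V_2
R1: Y=0.02445 on G[1,2]
R2: Y=0.07353 on G[1,2]
R3: Y=0.0007634 on G[1,2]
R4: Y=0.4016 on G[2,1]
R5: Y=0.6849 on G[1,0]
R6: Y=0.9804 on G[1,0]
R7: Y=0.003984 on G[2,0]
R8: Y=0.02392 on G[0,1]
R9: Y=0.4444 on G[2,0]
R10: Y=0.01490 on G[1,0]
R11: Y=0.0003891 on G[2,1]
R12: Y=0.03731 on G[1,0]
R13: Y=0.3472 on G[2,0]
R14: Y=0.0006494 on G[1,2]
R15: Y=0.05051 on G[0,1]
R16: Y=0.007692 on G[1,0]
R17: Y=0.1119 on G[0,1]
R18: Y=0.001678 on G[1,0]
R19: Y=0.002421 on G[2,1]
Iprobe: z[0]−=0.0397, z[1]+=0.0397
solve → V1=0.01787, V2=0.006928

R_eq = 0.4501 Ω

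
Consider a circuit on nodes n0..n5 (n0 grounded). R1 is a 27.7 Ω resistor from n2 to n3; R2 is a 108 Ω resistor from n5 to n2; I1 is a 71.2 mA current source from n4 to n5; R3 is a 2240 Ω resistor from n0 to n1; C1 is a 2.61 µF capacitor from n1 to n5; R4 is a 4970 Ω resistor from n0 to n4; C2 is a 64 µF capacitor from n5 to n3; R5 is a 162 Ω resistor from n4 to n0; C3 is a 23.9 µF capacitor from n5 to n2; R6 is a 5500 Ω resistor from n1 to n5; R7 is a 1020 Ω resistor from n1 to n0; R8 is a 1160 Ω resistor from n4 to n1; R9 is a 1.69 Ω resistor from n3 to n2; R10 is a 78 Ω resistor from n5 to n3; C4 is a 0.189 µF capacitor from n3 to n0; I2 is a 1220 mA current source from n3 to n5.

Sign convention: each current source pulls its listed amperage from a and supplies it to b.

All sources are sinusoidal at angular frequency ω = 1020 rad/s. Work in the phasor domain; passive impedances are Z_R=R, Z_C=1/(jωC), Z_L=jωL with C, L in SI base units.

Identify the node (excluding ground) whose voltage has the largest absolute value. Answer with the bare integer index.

MNA unknowns: 5 node voltages V₁..V_5
R1: Y=0.03610+0.000j on G[2,3]
R2: Y=0.009259+0.000j on G[5,2]
I1: z[4]−=0.0712, z[5]+=0.0712
R3: Y=0.0004464+0.000j on G[0,1]
C1: Y=0.000+0.002662j on G[1,5]
R4: Y=0.0002012+0.000j on G[0,4]
C2: Y=0.000+0.06528j on G[5,3]
R5: Y=0.006173+0.000j on G[4,0]
C3: Y=0.000+0.02438j on G[5,2]
R6: Y=0.0001818+0.000j on G[1,5]
R7: Y=0.0009804+0.000j on G[1,0]
R8: Y=0.0008621+0.000j on G[4,1]
R9: Y=0.5917+0.000j on G[3,2]
R10: Y=0.01282+0.000j on G[5,3]
C4: Y=0.000+0.0001928j on G[3,0]
I2: z[3]−=1.22, z[5]+=1.22
solve → V1=27.37-2.118j, V2=24.56-14.97j, V3=24.02-14.90j, V4=-6.578-0.2524j, V5=27.39-27.78j

5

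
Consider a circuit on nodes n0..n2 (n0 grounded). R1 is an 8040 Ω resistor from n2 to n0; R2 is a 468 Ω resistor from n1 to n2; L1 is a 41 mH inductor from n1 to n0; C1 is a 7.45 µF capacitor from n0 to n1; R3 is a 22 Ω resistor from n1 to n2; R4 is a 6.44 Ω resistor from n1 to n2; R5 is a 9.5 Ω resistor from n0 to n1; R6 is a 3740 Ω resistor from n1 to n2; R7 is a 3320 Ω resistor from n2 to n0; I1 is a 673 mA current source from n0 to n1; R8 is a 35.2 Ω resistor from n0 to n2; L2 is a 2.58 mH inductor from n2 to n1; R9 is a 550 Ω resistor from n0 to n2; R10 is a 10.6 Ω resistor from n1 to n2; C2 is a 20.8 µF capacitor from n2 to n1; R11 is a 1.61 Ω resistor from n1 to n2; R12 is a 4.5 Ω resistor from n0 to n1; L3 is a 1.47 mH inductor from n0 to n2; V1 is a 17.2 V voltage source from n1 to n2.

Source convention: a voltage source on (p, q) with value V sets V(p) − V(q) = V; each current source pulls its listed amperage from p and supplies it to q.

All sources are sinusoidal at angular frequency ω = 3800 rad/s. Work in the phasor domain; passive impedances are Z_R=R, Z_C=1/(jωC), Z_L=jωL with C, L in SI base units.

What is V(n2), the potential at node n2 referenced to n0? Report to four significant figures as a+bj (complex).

-11.23-5.977j V

Element admittances at ω=3800 rad/s:
  Y(R1) = 0.0001244+0.000j S between n2,n0
  Y(R2) = 0.002137+0.000j S between n1,n2
  Y(L1) = 0.000-0.006418j S between n1,n0
  Y(C1) = 0.000+0.02831j S between n0,n1
  Y(R3) = 0.04545+0.000j S between n1,n2
  Y(R4) = 0.1553+0.000j S between n1,n2
  Y(R5) = 0.1053+0.000j S between n0,n1
  Y(R6) = 0.0002674+0.000j S between n1,n2
  Y(R7) = 0.0003012+0.000j S between n2,n0
  I1: injects 0.673 A into n1 (from n0)
  Y(R8) = 0.02841+0.000j S between n0,n2
  Y(L2) = 0.000-0.1020j S between n2,n1
  Y(R9) = 0.001818+0.000j S between n0,n2
  Y(R10) = 0.09434+0.000j S between n1,n2
  Y(C2) = 0.000+0.07904j S between n2,n1
  Y(R11) = 0.6211+0.000j S between n1,n2
  Y(R12) = 0.2222+0.000j S between n0,n1
  Y(L3) = 0.000-0.1790j S between n0,n2
  V1: constraint V(n1)−V(n2) = 17.2
Assemble and solve the 3×3 MNA system:
  V(n1)=5.974-5.977j  V(n2)=-11.23-5.977j
  i(V1)=-17.21+2.221j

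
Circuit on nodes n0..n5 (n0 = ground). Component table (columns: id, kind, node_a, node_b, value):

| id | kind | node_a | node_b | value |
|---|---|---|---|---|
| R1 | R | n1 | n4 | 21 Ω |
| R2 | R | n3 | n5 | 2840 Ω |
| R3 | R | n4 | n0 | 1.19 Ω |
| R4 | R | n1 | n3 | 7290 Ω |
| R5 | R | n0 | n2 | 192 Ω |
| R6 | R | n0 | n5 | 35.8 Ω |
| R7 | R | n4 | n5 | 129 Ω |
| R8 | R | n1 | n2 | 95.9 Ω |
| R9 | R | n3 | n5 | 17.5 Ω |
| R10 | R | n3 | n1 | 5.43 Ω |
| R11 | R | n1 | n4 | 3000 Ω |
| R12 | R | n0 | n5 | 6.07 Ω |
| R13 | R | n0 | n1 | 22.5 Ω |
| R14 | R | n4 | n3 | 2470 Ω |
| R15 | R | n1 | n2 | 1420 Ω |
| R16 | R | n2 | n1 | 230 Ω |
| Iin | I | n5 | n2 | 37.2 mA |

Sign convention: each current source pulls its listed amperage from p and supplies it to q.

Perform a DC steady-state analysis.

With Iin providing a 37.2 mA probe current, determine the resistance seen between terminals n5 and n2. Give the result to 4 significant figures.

Apply KCL at each of the 5 non-ground nodes and solve the resulting linear system.
Node n1: branches {R1, R4, R8, R10, R11, R13, R15, R16} → V_1 = 0.1626
Node n2: branches {R5, R8, R15, R16, Iin} → V_2 = 1.920
Node n3: branches {R2, R4, R9, R10, R14} → V_3 = 0.09460
Node n4: branches {R1, R3, R7, R11, R14} → V_4 = 0.007680
Node n5: branches {R2, R6, R7, R9, R12, Iin} → V_5 = -0.1229

R_eq = 54.91 Ω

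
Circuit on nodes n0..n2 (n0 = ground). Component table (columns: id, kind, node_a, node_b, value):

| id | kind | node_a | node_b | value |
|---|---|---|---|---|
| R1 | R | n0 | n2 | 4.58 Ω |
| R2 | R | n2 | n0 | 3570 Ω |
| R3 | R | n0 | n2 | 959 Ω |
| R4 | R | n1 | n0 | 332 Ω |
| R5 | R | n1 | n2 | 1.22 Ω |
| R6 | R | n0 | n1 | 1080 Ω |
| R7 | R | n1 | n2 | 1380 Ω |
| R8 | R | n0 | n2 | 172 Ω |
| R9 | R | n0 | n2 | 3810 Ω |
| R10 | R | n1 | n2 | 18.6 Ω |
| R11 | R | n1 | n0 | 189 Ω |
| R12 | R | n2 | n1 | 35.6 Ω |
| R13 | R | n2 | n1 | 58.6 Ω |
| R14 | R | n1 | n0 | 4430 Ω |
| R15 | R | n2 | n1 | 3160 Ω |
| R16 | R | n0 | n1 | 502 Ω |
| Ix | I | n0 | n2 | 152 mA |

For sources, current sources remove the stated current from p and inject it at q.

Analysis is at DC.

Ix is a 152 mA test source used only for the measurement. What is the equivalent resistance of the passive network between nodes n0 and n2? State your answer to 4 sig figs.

R_eq = 4.219 Ω

Apply KCL at each of the 2 non-ground nodes and solve the resulting linear system.
Node n1: branches {R4, R5, R6, R7, R10, R11, R12, R13, R14, R15, R16} → V_1 = 0.6333
Node n2: branches {R1, R2, R3, R5, R7, R8, R9, R10, R12, R13, R15, Ix} → V_2 = 0.6412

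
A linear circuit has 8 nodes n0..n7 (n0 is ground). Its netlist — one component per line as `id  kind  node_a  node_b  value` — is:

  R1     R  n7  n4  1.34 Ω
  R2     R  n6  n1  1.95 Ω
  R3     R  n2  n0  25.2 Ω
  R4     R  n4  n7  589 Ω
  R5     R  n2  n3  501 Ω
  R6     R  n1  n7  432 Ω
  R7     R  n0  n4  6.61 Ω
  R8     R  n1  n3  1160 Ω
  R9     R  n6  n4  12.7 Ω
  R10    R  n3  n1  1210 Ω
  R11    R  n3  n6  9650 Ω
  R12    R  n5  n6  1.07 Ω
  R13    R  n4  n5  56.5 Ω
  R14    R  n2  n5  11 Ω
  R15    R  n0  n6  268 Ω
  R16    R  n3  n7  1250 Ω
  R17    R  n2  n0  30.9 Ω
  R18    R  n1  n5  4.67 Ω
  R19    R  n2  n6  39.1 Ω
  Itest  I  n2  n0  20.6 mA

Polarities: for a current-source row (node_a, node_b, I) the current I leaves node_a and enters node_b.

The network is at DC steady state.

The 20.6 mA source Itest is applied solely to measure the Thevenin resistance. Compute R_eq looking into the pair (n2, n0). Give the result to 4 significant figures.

R_eq = 8.855 Ω

MNA unknowns: 7 node voltages V₁..V_7
R1: Y=0.7463 on G[7,4]
R2: Y=0.5128 on G[6,1]
R3: Y=0.03968 on G[2,0]
R4: Y=0.001698 on G[4,7]
R5: Y=0.001996 on G[2,3]
R6: Y=0.002315 on G[1,7]
R7: Y=0.1513 on G[0,4]
R8: Y=0.0008621 on G[1,3]
R9: Y=0.07874 on G[6,4]
R10: Y=0.0008264 on G[3,1]
R11: Y=0.0001036 on G[3,6]
R12: Y=0.9346 on G[5,6]
R13: Y=0.01770 on G[4,5]
R14: Y=0.09091 on G[2,5]
R15: Y=0.003731 on G[0,6]
R16: Y=0.0008000 on G[3,7]
R17: Y=0.03236 on G[2,0]
R18: Y=0.2141 on G[1,5]
R19: Y=0.02558 on G[2,6]
Itest: z[2]−=0.0206, z[0]+=0.0206
solve → V1=-0.1171, V2=-0.1824, V3=-0.1332, V4=-0.04643, V5=-0.1201, V6=-0.1161, V7=-0.04674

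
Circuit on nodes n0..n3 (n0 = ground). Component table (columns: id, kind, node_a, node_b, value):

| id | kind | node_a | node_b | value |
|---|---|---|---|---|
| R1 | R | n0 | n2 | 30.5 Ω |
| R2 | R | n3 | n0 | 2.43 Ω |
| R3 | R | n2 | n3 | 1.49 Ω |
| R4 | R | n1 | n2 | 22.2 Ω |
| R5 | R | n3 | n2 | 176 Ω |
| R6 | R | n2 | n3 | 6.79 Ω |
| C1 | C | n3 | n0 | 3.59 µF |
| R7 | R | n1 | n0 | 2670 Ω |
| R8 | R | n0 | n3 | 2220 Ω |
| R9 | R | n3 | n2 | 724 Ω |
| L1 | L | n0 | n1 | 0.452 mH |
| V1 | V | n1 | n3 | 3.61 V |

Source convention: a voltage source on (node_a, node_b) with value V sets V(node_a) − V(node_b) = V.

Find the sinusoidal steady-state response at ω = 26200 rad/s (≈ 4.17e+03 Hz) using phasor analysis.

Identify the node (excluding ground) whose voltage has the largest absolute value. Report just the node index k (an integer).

Apply KCL at each of the 3 non-ground nodes and solve the resulting linear system.
Node n1: branches {R4, R7, L1, V1} → V_1 = 3.609+0.6867j
Node n2: branches {R1, R3, R4, R5, R6, R9} → V_2 = 0.1786+0.6618j
Node n3: branches {R2, R3, R5, R6, C1, R8, R9, V1} → V_3 = -0.001467+0.6867j
Source currents: i(V1)=-0.2138+0.3033j

1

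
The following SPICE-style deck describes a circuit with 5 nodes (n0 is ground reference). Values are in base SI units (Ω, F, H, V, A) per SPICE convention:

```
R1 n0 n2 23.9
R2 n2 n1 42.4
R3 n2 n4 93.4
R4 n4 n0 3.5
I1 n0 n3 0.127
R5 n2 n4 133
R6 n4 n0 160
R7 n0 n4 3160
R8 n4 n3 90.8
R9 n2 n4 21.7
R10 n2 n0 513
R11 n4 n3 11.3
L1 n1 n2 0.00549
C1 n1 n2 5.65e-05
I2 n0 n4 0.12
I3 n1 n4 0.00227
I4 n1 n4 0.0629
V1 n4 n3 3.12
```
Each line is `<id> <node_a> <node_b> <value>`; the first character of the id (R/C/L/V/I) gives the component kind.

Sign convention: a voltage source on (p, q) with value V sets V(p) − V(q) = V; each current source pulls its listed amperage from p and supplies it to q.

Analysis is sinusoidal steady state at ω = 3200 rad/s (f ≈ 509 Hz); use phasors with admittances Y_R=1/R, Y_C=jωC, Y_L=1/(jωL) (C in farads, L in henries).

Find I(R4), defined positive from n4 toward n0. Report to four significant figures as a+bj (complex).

Element admittances at ω=3200 rad/s:
  Y(R1) = 0.04184+0.000j S between n0,n2
  Y(R2) = 0.02358+0.000j S between n2,n1
  Y(R3) = 0.01071+0.000j S between n2,n4
  Y(R4) = 0.2857+0.000j S between n4,n0
  I1: injects 0.127 A into n3 (from n0)
  Y(R5) = 0.007519+0.000j S between n2,n4
  Y(R6) = 0.006250+0.000j S between n4,n0
  Y(R7) = 0.0003165+0.000j S between n0,n4
  Y(R8) = 0.01101+0.000j S between n4,n3
  Y(R9) = 0.04608+0.000j S between n2,n4
  Y(R10) = 0.001949+0.000j S between n2,n0
  Y(R11) = 0.08850+0.000j S between n4,n3
  Y(L1) = 0.000-0.05692j S between n1,n2
  Y(C1) = 0.000+0.1808j S between n1,n2
  I2: injects 0.12 A into n4 (from n0)
  I3: injects 0.00227 A into n4 (from n1)
  I4: injects 0.0629 A into n4 (from n1)
  V1: constraint V(n4)−V(n3) = 3.12
Assemble and solve the 5×5 MNA system:
  V(n1)=-0.1886+0.5077j  V(n2)=-0.09194+0.000j  V(n3)=-2.261+0.000j  V(n4)=0.8589+0.000j
  i(V1)=-0.4375+0.000j

0.2454+0.000j A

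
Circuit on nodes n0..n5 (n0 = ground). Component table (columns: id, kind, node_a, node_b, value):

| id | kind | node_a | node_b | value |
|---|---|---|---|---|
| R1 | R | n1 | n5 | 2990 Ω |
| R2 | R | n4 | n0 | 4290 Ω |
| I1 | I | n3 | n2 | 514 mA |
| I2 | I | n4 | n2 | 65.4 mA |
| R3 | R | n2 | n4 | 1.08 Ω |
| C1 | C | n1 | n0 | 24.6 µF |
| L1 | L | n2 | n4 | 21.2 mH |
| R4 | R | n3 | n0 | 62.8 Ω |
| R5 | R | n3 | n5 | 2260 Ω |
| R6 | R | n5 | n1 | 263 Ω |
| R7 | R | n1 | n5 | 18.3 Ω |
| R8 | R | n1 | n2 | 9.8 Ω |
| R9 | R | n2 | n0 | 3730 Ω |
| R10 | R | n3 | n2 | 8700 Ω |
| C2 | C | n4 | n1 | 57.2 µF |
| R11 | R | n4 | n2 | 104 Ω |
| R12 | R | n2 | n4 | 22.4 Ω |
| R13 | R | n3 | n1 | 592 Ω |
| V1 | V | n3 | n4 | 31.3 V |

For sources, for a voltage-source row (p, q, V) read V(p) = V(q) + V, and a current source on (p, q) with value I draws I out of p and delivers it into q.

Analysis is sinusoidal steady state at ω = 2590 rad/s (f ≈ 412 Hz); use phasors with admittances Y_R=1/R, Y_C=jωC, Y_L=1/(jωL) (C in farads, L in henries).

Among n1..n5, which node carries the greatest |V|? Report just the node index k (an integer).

3

MNA unknowns: 5 node voltages V₁..V_5 plus 1 source current (V1)
R1: Y=0.0003344+0.000j on G[1,5]
R2: Y=0.0002331+0.000j on G[4,0]
I1: z[3]−=0.514, z[2]+=0.514
I2: z[4]−=0.0654, z[2]+=0.0654
R3: Y=0.9259+0.000j on G[2,4]
C1: Y=0.000+0.06371j on G[1,0]
L1: Y=0.000-0.01821j on G[2,4]
R4: Y=0.01592+0.000j on G[3,0]
R5: Y=0.0004425+0.000j on G[3,5]
R6: Y=0.003802+0.000j on G[5,1]
R7: Y=0.05464+0.000j on G[1,5]
R8: Y=0.1020+0.000j on G[1,2]
R9: Y=0.0002681+0.000j on G[2,0]
R10: Y=0.0001149+0.000j on G[3,2]
C2: Y=0.000+0.1481j on G[4,1]
R11: Y=0.009615+0.000j on G[4,2]
R12: Y=0.04464+0.000j on G[2,4]
R13: Y=0.001689+0.000j on G[3,1]
V1: row V3−V4=31.3, i_V1 at 3,4
solve → V1=-2.267+6.632j, V2=-3.866+8.604j, V3=26.67+8.798j, V4=-4.632+8.798j, V5=-2.051+6.648j
aux → i_V1=-1.004-0.1447j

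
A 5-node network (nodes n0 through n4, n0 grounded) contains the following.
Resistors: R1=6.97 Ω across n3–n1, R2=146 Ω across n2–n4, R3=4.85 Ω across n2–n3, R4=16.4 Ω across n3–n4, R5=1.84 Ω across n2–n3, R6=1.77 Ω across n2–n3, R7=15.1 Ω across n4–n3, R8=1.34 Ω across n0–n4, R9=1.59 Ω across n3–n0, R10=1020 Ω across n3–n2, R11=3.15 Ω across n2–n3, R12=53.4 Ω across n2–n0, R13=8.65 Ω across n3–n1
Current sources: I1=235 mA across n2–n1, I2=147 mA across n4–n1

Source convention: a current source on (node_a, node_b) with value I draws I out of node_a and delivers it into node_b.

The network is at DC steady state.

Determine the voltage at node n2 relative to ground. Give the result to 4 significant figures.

0.02349 V

MNA unknowns: 4 node voltages V₁..V_4
R1: Y=0.1435 on G[3,1]
R2: Y=0.006849 on G[2,4]
R3: Y=0.2062 on G[2,3]
R4: Y=0.06098 on G[3,4]
R5: Y=0.5435 on G[2,3]
R6: Y=0.5650 on G[2,3]
R7: Y=0.06623 on G[4,3]
R8: Y=0.7463 on G[0,4]
I1: z[2]−=0.235, z[1]+=0.235
R9: Y=0.6289 on G[3,0]
R10: Y=0.0009804 on G[3,2]
R11: Y=0.3175 on G[2,3]
R12: Y=0.01873 on G[2,0]
R13: Y=0.1156 on G[3,1]
I2: z[4]−=0.147, z[1]+=0.147
solve → V1=1.643, V2=0.02349, V3=0.1684, V4=-0.1425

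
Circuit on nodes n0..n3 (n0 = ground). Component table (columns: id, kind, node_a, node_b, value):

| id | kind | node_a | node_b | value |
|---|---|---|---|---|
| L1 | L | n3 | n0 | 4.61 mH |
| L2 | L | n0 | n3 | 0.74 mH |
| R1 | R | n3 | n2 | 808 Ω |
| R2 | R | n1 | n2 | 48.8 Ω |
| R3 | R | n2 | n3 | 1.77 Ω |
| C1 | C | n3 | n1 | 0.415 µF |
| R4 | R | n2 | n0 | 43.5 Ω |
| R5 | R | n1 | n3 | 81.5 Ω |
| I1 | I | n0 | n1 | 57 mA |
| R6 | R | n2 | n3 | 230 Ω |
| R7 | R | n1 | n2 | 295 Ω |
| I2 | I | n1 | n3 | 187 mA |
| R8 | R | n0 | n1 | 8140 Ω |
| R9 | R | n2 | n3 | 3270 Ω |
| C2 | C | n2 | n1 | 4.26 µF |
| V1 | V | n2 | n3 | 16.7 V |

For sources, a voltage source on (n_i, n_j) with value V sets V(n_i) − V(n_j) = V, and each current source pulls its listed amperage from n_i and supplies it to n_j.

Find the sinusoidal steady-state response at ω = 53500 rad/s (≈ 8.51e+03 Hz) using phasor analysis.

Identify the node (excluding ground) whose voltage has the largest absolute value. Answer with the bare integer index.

2

Apply KCL at each of the 3 non-ground nodes and solve the resulting linear system.
Node n1: branches {R2, C1, R5, I1, R7, I2, R8, C2} → V_1 = 9.610-5.812j
Node n2: branches {R1, R2, R3, R4, R6, R7, R9, C2, V1} → V_2 = 11.25-6.918j
Node n3: branches {L1, L2, R1, R3, C1, R5, R6, I2, R9, V1} → V_3 = -5.450-6.918j
Source currents: i(V1)=-10.08-0.1882j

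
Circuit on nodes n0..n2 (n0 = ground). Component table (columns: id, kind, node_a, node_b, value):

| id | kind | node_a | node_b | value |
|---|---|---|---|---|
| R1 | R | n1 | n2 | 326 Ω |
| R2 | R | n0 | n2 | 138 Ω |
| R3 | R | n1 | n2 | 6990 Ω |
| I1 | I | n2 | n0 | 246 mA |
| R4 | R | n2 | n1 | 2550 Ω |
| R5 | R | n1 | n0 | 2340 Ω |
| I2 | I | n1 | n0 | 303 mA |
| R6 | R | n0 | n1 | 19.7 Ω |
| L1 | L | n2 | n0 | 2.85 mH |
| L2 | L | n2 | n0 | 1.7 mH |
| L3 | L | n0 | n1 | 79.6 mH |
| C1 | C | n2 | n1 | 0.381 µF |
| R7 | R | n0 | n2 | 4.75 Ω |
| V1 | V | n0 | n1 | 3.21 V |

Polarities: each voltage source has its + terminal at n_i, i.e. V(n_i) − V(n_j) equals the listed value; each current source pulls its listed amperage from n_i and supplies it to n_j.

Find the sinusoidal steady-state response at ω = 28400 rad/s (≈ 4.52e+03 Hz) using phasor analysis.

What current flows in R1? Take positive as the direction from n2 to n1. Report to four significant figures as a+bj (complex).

0.006361-0.0008315j A

Element admittances at ω=28400 rad/s:
  Y(R1) = 0.003067+0.000j S between n1,n2
  Y(R2) = 0.007246+0.000j S between n0,n2
  Y(R3) = 0.0001431+0.000j S between n1,n2
  I1: injects 0.246 A into n0 (from n2)
  Y(R4) = 0.0003922+0.000j S between n2,n1
  Y(R5) = 0.0004274+0.000j S between n1,n0
  I2: injects 0.303 A into n0 (from n1)
  Y(R6) = 0.05076+0.000j S between n0,n1
  Y(L1) = 0.000-0.01235j S between n2,n0
  Y(L2) = 0.000-0.02071j S between n2,n0
  Y(L3) = 0.000-0.0004424j S between n0,n1
  Y(C1) = 0.000+0.01082j S between n2,n1
  Y(R7) = 0.2105+0.000j S between n0,n2
  V1: constraint V(n0)−V(n1) = 3.21
Assemble and solve the 3×3 MNA system:
  V(n1)=-3.210+0.000j  V(n2)=-1.136-0.2711j
  i(V1)=0.1283-0.02004j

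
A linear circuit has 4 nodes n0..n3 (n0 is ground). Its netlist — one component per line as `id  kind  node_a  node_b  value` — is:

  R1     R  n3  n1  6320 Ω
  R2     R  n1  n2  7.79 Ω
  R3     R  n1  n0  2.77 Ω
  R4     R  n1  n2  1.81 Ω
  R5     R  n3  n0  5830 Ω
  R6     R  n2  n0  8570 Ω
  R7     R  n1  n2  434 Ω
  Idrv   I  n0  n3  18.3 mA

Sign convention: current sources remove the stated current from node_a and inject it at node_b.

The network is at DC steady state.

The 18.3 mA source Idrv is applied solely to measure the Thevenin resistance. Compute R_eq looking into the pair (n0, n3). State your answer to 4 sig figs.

R_eq = 3033. Ω

MNA unknowns: 3 node voltages V₁..V_3
R1: Y=0.0001582 on G[3,1]
R2: Y=0.1284 on G[1,2]
R3: Y=0.3610 on G[1,0]
R4: Y=0.5525 on G[1,2]
R5: Y=0.0001715 on G[3,0]
R6: Y=0.0001167 on G[2,0]
R7: Y=0.002304 on G[1,2]
Idrv: z[0]−=0.0183, z[3]+=0.0183
solve → V1=0.02431, V2=0.02431, V3=55.51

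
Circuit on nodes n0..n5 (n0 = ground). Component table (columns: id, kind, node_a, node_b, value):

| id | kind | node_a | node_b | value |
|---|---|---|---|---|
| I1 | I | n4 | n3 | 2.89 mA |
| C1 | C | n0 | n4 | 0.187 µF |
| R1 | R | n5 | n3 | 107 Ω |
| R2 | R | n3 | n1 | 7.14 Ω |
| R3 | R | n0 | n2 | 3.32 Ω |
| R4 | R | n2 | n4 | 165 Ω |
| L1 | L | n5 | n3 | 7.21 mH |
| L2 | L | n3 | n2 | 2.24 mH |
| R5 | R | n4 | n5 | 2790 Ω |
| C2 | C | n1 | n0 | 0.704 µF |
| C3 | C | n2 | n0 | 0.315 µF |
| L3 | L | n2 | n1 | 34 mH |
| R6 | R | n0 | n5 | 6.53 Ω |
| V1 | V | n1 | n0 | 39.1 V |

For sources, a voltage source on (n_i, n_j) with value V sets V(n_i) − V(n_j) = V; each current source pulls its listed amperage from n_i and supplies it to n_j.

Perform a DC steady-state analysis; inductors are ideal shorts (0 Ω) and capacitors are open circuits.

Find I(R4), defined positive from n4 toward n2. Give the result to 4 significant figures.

-0.002729 A

MNA unknowns: 5 node voltages V₁..V_5 plus 4 source currents (L1, L2, L3, V1)
I1: z[4]−=0.00289, z[3]+=0.00289
C1: Y=0.000 on G[0,4]
R1: Y=0.009346 on G[5,3]
R2: Y=0.1401 on G[3,1]
R3: Y=0.3012 on G[0,2]
R4: Y=0.006061 on G[2,4]
L1: row V5−V3=0, i_L1 at 5,3
L2: row V3−V2=0, i_L2 at 3,2
R5: Y=0.0003584 on G[4,5]
C2: Y=0.000 on G[1,0]
C3: Y=0.000 on G[2,0]
L3: row V2−V1=0, i_L3 at 2,1
R6: Y=0.1531 on G[0,5]
V1: row V1−V0=39.1, i_V1 at 1,0
solve → V1=39.10, V2=39.10, V3=39.10, V4=38.65, V5=39.10
aux → i_L1=-5.988, i_L2=-5.985, i_L3=-17.76, i_V1=-17.76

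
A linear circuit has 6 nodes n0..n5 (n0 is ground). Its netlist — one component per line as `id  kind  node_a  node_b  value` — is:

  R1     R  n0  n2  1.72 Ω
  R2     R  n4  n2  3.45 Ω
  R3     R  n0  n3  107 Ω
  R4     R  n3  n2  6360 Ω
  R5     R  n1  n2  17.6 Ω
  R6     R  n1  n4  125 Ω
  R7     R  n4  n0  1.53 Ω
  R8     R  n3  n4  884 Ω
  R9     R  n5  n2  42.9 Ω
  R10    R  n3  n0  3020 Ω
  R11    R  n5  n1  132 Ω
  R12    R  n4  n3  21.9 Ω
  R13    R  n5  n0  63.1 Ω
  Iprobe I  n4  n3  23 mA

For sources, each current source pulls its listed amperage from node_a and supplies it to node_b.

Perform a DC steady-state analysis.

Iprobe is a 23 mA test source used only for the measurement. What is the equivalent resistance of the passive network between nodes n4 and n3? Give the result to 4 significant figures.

Apply KCL at each of the 5 non-ground nodes and solve the resulting linear system.
Node n1: branches {R5, R6, R11} → V_1 = -0.001773
Node n2: branches {R1, R2, R4, R5, R9} → V_2 = -0.001472
Node n3: branches {R3, R4, R8, R10, R12, Iprobe} → V_3 = 0.4023
Node n4: branches {R2, R6, R7, R8, R12, Iprobe} → V_4 = -0.004622
Node n5: branches {R9, R11, R13} → V_5 = -0.001022

R_eq = 17.69 Ω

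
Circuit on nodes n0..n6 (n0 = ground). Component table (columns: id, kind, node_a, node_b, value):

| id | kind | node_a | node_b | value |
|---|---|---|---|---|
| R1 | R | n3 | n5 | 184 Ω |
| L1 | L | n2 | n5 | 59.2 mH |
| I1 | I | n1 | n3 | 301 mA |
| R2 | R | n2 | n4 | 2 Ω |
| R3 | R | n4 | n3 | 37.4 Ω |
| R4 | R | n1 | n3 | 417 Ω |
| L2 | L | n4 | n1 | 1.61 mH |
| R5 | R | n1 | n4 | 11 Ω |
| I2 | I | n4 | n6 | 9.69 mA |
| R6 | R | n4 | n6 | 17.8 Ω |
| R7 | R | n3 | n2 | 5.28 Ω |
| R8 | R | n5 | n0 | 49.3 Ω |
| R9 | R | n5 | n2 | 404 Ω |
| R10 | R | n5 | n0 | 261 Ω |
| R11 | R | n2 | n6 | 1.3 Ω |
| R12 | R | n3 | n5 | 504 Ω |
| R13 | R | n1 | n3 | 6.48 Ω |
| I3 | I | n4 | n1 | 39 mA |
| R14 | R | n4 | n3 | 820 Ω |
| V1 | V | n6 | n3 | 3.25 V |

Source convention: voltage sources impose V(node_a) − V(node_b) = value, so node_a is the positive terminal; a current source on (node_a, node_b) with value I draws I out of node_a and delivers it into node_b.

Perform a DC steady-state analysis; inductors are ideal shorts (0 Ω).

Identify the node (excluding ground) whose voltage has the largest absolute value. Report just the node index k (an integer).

3

Apply KCL at each of the 6 non-ground nodes and solve the resulting linear system.
Node n1: branches {I1, R4, L2, R5, R13, I3} → V_1 = -0.8682
Node n2: branches {L1, R2, R7, R9, R11} → V_2 = 0.000
Node n3: branches {R1, I1, R3, R4, R7, R12, R13, R14, V1} → V_3 = -2.139
Node n4: branches {R2, R3, L2, R5, I2, R6, I3, R14} → V_4 = -0.8682
Node n5: branches {R1, L1, R8, R9, R10, R12} → V_5 = 0.000
Node n6: branches {I2, R6, R11, V1} → V_6 = 1.111
Source currents: i(L1)=0.01587, i(L2)=0.4611, i(V1)=-0.9565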